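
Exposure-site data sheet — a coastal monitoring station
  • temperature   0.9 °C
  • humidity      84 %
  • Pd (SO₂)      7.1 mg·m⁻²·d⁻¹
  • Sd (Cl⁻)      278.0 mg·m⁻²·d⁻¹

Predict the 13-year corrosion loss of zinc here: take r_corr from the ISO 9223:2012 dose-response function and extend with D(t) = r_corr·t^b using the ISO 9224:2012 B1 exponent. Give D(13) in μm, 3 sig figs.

D(13) = 15.7 μm

zinc: temperature factor f = +0.038·(-9.1) = -0.3458
  sulphur-dioxide contribution → 1.031 μm/a
  chloride contribution → 0.9146 μm/a
  total first-year rate 1.945 μm/a
Long-term exponent b (ISO 9224 Table 2, B1) = 0.813
  D(13) = 1.945 × 13^0.813 = 1.945 × 8.047 = 15.65 μm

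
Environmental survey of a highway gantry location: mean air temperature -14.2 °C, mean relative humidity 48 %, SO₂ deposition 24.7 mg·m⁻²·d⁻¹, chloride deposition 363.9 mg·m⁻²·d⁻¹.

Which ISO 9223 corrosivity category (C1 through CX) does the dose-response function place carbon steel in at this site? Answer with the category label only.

carbon steel: temperature factor f = +0.150·(-24.2) = -3.6300
  SO₂ term: 1.77·24.7^0.52·exp(0.02·48-3.6300) = 0.6495
  Cl⁻ term: 0.102·363.9^0.62·exp(0.033·48+0.04·-14.2) = 10.91
  sum: 0.6495 + 10.91 → r_corr = 11.56 μm/a
ISO 9223 Table 2 (carbon steel): 1.3 < 11.6 ≤ 25 μm/a ⇒ C2

C2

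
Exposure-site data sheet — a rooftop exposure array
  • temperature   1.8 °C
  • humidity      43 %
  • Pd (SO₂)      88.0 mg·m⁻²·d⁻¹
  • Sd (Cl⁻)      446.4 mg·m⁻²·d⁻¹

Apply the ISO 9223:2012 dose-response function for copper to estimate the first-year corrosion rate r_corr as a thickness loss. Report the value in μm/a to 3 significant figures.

copper: T≤10 °C ⇒ hinge +0.126·(1.8−10) = -1.0332
  Pd branch = 0.0053·Pd^0.26·e^(0.059·RH+f) = 0.07637 μm/a
  Sd branch = 0.01025·Sd^0.27·e^(0.036·RH+0.049·T) = 0.2734 μm/a
  sum: 0.07637 + 0.2734 → r_corr = 0.3497 μm/a

r_corr = 0.350 μm/a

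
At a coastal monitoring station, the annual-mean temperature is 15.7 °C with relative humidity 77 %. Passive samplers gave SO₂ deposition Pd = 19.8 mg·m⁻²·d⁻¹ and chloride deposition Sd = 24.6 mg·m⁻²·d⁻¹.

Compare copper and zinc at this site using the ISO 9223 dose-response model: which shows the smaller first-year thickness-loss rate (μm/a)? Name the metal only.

copper

copper: f(T) = -0.080·(T−10) [T>10 °C] = -0.4560
  sulphur-dioxide contribution → 0.6861 μm/a
  chloride contribution → 0.8399 μm/a
  ⇒ r_corr(copper) = 1.526 μm/a
zinc: temperature factor f = -0.071·(5.7) = -0.4047
  sulphur-dioxide contribution → 1.106 μm/a
  chloride contribution → 0.7638 μm/a
  ⇒ r_corr(zinc) = 1.869 μm/a
Ordering by μm/a: zinc (1.87) > copper (1.53)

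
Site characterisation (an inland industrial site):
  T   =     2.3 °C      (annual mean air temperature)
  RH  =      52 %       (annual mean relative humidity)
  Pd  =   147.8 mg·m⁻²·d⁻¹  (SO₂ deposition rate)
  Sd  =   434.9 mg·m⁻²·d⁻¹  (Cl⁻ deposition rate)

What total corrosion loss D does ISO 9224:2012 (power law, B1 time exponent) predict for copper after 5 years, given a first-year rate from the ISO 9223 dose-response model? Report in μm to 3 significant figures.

copper: T≤10 °C ⇒ hinge +0.126·(2.3−10) = -0.9702
  sulphur-dioxide contribution → 0.1583 μm/a
  chloride contribution → 0.3846 μm/a
  total first-year rate 0.5429 μm/a
Power-law: D(5) = r_corr · 5^0.667
  D(5) = 0.5429 × 5^0.667 = 0.5429 × 2.926 = 1.588 μm

D(5) = 1.59 μm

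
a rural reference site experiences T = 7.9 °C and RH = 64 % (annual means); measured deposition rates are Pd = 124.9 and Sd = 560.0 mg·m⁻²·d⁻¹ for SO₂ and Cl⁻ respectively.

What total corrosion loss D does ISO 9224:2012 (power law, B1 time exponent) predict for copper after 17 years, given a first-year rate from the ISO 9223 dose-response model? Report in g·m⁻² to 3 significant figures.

D(17) = 86.4 g·m⁻²

copper: f(T) = +0.126·(T−10) [T≤10 °C] = -0.2646
  Pd branch = 0.0053·Pd^0.26·e^(0.059·RH+f) = 0.6228 μm/a
  Sd branch = 0.01025·Sd^0.27·e^(0.036·RH+0.049·T) = 0.8346 μm/a
  sum: 0.6228 + 0.8346 → r_corr = 1.457 μm/a
Long-term exponent b (ISO 9224 Table 2, B1) = 0.667
  D(17) = 1.457 × 17^0.667 = 1.457 × 6.618 = 9.645 μm
  Mass loss = 9.645 μm × 8.96 g/cm³ = 86.42 g·m⁻²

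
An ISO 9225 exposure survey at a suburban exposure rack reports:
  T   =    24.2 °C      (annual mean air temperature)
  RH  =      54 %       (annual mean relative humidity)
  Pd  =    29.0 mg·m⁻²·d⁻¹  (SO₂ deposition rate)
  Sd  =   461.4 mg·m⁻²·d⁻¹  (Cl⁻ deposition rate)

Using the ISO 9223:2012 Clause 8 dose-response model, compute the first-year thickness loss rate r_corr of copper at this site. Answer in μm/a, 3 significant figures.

copper: f(T) = -0.080·(T−10) [T>10 °C] = -1.1360
  SO₂ term: 0.0053·29.0^0.26·exp(0.059·54-1.1360) = 0.09881
  Sd branch = 0.01025·Sd^0.27·e^(0.036·RH+0.049·T) = 1.228 μm/a
  r_corr = 0.09881 + 1.228 = 1.327 μm/a

r_corr = 1.33 μm/a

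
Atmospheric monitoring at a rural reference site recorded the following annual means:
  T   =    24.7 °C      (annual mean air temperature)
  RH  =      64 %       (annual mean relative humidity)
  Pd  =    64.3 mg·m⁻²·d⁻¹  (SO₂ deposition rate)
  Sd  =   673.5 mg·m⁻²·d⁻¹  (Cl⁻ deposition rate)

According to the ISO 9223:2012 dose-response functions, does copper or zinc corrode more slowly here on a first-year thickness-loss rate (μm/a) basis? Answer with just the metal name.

copper: temperature factor f = -0.080·(14.7) = -1.1760
  sulphur-dioxide contribution → 0.2107 μm/a
  chloride contribution → 1.998 μm/a
  total first-year rate 2.209 μm/a
zinc: f(T) = -0.071·(T−10) [T>10 °C] = -1.0437
  sulphur-dioxide contribution → 0.5389 μm/a
  chloride contribution → 9.758 μm/a
  total first-year rate 10.3 μm/a
Ordering by μm/a: zinc (10.3) > copper (2.21)

copper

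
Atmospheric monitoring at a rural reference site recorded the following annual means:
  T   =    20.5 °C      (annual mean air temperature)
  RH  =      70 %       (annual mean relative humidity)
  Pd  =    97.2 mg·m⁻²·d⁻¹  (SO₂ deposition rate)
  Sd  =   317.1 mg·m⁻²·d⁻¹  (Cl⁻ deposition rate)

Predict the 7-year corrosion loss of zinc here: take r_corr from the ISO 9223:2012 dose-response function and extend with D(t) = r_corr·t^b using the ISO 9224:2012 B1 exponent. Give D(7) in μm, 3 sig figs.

D(7) = 28.3 μm

zinc: f(T) = -0.071·(T−10) [T>10 °C] = -0.7455
  SO₂ term: 0.0129·97.2^0.44·exp(0.046·70-0.7455) = 1.148
  Sd branch = 0.0175·Sd^0.57·e^(0.008·RH+0.085·T) = 4.663 μm/a
  sum: 1.148 + 4.663 → r_corr = 5.811 μm/a
Power-law: D(7) = r_corr · 7^0.813
  D(7) = 5.811 × 7^0.813 = 5.811 × 4.865 = 28.27 μm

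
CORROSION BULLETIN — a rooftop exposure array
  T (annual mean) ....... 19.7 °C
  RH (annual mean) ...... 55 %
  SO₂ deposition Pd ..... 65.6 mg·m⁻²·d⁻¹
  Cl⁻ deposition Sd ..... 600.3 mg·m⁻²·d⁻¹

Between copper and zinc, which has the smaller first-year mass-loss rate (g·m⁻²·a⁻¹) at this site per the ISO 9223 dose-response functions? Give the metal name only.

copper: temperature factor f = -0.080·(9.7) = -0.7760
  SO₂ term: 0.0053·65.6^0.26·exp(0.059·55-0.7760) = 0.1858
  Cl⁻ term: 0.01025·600.3^0.27·exp(0.036·55+0.049·19.7) = 1.097
  r_corr = 0.1858 + 1.097 = 1.282 μm/a
  mass loss = 1.282 μm/a × 8.96 g/cm³ = 11.49 g·m⁻²·a⁻¹
zinc: f(T) = -0.071·(T−10) [T>10 °C] = -0.6887
  SO₂ term: 0.0129·65.6^0.44·exp(0.046·55-0.6887) = 0.5125
  Sd branch = 0.0175·Sd^0.57·e^(0.008·RH+0.085·T) = 5.559 μm/a
  r_corr = 0.5125 + 5.559 = 6.072 μm/a
  mass loss = 6.072 μm/a × 7.14 g/cm³ = 43.35 g·m⁻²·a⁻¹
Ordering by g·m⁻²·a⁻¹: zinc (43.4) > copper (11.5)

copper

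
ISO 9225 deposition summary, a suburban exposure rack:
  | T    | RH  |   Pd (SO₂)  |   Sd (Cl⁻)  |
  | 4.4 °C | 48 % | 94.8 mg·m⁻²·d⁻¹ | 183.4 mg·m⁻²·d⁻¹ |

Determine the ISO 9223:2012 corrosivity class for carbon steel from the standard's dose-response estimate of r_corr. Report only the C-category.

carbon steel: f(T) = +0.150·(T−10) [T≤10 °C] = -0.8400
  sulphur-dioxide contribution → 21.28 μm/a
  chloride contribution → 15.01 μm/a
  ⇒ r_corr(carbon steel) = 36.29 μm/a
36.3 μm/a falls in (25, 50] for carbon steel → category C3

C3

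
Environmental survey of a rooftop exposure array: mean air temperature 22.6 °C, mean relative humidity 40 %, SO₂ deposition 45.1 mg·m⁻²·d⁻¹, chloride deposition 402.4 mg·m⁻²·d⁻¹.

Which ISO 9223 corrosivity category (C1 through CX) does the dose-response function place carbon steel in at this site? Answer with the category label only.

C4

carbon steel: temperature factor f = -0.054·(12.6) = -0.6804
  sulphur-dioxide contribution → 14.46 μm/a
  chloride contribution → 38.85 μm/a
  ⇒ r_corr(carbon steel) = 53.3 μm/a
53.3 μm/a falls in (50, 80] for carbon steel → category C4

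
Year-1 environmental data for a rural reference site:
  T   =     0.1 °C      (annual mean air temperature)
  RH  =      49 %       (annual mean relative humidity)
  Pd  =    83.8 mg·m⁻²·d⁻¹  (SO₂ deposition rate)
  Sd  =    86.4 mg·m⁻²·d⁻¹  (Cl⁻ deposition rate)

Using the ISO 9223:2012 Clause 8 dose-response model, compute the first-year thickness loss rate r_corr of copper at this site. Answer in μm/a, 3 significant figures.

copper: f(T) = +0.126·(T−10) [T≤10 °C] = -1.2474
  SO₂ term: 0.0053·83.8^0.26·exp(0.059·49-1.2474) = 0.08672
  Sd branch = 0.01025·Sd^0.27·e^(0.036·RH+0.049·T) = 0.2004 μm/a
  sum: 0.08672 + 0.2004 → r_corr = 0.2871 μm/a

r_corr = 0.287 μm/a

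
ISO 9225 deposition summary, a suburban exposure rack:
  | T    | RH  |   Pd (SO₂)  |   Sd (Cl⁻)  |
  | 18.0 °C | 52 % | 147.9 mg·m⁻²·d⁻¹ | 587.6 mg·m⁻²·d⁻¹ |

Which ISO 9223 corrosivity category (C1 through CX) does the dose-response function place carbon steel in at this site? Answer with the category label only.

C5

carbon steel: T>10 °C ⇒ hinge -0.054·(18.0−10) = -0.4320
  sulphur-dioxide contribution → 43.69 μm/a
  chloride contribution → 60.73 μm/a
  ⇒ r_corr(carbon steel) = 104.4 μm/a
104 μm/a falls in (80, 200] for carbon steel → category C5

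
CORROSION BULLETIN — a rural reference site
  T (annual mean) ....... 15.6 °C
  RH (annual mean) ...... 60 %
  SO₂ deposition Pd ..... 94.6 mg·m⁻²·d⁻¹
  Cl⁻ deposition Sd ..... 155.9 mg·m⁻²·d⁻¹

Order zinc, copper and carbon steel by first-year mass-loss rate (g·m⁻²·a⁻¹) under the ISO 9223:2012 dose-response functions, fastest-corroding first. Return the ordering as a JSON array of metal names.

["carbon steel", "zinc", "copper"]

zinc: f(T) = -0.071·(T−10) [T>10 °C] = -0.3976
  Pd branch = 0.0129·Pd^0.44·e^(0.046·RH+f) = 1.014 μm/a
  Cl⁻ term: 0.0175·155.9^0.57·exp(0.008·60+0.085·15.6) = 1.894
  sum: 1.014 + 1.894 → r_corr = 2.907 μm/a
  mass loss = 2.907 μm/a × 7.14 g/cm³ = 20.76 g·m⁻²·a⁻¹
copper: f(T) = -0.080·(T−10) [T>10 °C] = -0.4480
  Pd branch = 0.0053·Pd^0.26·e^(0.059·RH+f) = 0.3809 μm/a
  Cl⁻ term: 0.01025·155.9^0.27·exp(0.036·60+0.049·15.6) = 0.7462
  r_corr = 0.3809 + 0.7462 = 1.127 μm/a
  mass loss = 1.127 μm/a × 8.96 g/cm³ = 10.1 g·m⁻²·a⁻¹
carbon steel: temperature factor f = -0.054·(5.6) = -0.3024
  SO₂ term: 1.77·94.6^0.52·exp(0.02·60-0.3024) = 46.27
  Cl⁻ term: 0.102·155.9^0.62·exp(0.033·60+0.04·15.6) = 31.55
  sum: 46.27 + 31.55 → r_corr = 77.82 μm/a
  mass loss = 77.82 μm/a × 7.85 g/cm³ = 610.9 g·m⁻²·a⁻¹
Ordering by g·m⁻²·a⁻¹: carbon steel (611) > zinc (20.8) > copper (10.1)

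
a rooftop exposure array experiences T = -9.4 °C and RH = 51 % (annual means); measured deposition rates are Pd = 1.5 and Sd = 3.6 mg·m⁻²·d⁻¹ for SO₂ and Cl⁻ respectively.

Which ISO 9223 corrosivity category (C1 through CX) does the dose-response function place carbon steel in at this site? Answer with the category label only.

C1

carbon steel: f(T) = +0.150·(T−10) [T≤10 °C] = -2.9100
  Pd branch = 1.77·Pd^0.52·e^(0.02·RH+f) = 0.3302 μm/a
  Sd branch = 0.102·Sd^0.62·e^(0.033·RH+0.04·T) = 0.8339 μm/a
  sum: 0.3302 + 0.8339 → r_corr = 1.164 μm/a
1.16 μm/a falls in (0, 1.3] for carbon steel → category C1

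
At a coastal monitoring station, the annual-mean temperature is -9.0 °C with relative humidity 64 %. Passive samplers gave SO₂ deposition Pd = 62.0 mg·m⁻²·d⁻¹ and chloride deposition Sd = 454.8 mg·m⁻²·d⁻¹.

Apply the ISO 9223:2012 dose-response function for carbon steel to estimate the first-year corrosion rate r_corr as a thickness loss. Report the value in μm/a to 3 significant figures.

r_corr = 29.3 μm/a

carbon steel: temperature factor f = +0.150·(-19.0) = -2.8500
  sulphur-dioxide contribution → 3.149 μm/a
  chloride contribution → 26.14 μm/a
  ⇒ r_corr(carbon steel) = 29.29 μm/a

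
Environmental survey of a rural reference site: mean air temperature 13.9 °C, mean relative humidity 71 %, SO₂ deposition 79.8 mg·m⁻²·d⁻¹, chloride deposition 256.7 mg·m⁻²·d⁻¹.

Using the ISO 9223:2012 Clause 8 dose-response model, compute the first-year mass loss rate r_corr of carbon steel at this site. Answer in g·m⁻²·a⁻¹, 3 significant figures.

r_corr = 907 g·m⁻²·a⁻¹

carbon steel: f(T) = -0.054·(T−10) [T>10 °C] = -0.2106
  SO₂ term: 1.77·79.8^0.52·exp(0.02·71-0.2106) = 57.84
  Cl⁻ term: 0.102·256.7^0.62·exp(0.033·71+0.04·13.9) = 57.74
  r_corr = 57.84 + 57.74 = 115.6 μm/a
Convert to mass loss: 115.6 μm/a × 7.85 g/cm³ = 907.3 g·m⁻²·a⁻¹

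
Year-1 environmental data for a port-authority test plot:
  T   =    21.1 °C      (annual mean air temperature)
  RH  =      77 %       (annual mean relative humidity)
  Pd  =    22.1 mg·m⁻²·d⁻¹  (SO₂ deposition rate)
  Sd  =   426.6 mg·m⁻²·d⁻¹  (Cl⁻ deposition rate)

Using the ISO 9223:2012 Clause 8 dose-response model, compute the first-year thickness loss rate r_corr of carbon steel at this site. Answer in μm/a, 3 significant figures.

r_corr = 151 μm/a

carbon steel: temperature factor f = -0.054·(11.1) = -0.5994
  SO₂ term: 1.77·22.1^0.52·exp(0.02·77-0.5994) = 22.68
  Cl⁻ term: 0.102·426.6^0.62·exp(0.033·77+0.04·21.1) = 128.6
  r_corr = 22.68 + 128.6 = 151.3 μm/a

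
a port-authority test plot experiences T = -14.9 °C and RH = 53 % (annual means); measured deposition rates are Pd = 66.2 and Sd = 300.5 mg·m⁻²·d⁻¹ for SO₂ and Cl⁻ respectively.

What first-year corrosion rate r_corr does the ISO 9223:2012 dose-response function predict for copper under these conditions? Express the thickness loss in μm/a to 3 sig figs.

r_corr = 0.171 μm/a

copper: temperature factor f = +0.126·(-24.9) = -3.1374
  SO₂ term: 0.0053·66.2^0.26·exp(0.059·53-3.1374) = 0.0156
  Cl⁻ term: 0.01025·300.5^0.27·exp(0.036·53+0.049·-14.9) = 0.1553
  r_corr = 0.0156 + 0.1553 = 0.1709 μm/a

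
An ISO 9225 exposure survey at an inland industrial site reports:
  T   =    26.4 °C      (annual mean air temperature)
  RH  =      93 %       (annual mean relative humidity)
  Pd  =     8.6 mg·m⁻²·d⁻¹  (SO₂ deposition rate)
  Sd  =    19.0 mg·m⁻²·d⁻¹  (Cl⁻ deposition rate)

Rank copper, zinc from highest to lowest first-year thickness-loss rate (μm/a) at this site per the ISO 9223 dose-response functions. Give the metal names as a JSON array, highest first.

["copper", "zinc"]

copper: T>10 °C ⇒ hinge -0.080·(26.4−10) = -1.3120
  sulphur-dioxide contribution → 0.6031 μm/a
  chloride contribution → 2.354 μm/a
  ⇒ r_corr(copper) = 2.957 μm/a
zinc: temperature factor f = -0.071·(16.4) = -1.1644
  sulphur-dioxide contribution → 0.7481 μm/a
  chloride contribution → 1.86 μm/a
  ⇒ r_corr(zinc) = 2.609 μm/a
Ordering by μm/a: copper (2.96) > zinc (2.61)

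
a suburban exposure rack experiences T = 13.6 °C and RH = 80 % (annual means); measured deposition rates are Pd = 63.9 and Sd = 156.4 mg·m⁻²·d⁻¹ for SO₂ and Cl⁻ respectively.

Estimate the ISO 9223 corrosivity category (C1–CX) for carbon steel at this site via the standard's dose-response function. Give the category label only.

C5

carbon steel: f(T) = -0.054·(T−10) [T>10 °C] = -0.1944
  SO₂ term: 1.77·63.9^0.52·exp(0.02·80-0.1944) = 62.7
  Cl⁻ term: 0.102·156.4^0.62·exp(0.033·80+0.04·13.6) = 56.47
  r_corr = 62.7 + 56.47 = 119.2 μm/a
Category bounds: 80…200 μm/a bracket r_corr ⇒ C5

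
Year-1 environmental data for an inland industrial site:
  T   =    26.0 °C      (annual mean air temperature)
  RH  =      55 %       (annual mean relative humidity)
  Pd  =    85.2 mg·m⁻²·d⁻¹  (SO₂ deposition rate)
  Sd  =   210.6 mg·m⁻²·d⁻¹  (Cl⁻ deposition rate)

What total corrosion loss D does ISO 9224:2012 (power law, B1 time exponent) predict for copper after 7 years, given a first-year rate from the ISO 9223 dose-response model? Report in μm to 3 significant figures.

copper: temperature factor f = -0.080·(16.0) = -1.2800
  sulphur-dioxide contribution → 0.1201 μm/a
  chloride contribution → 1.125 μm/a
  total first-year rate 1.245 μm/a
ISO 9224: D(t) = r_corr · t^b with b = 0.667 (copper, B1)
  D(7) = 1.245 × 7^0.667 = 1.245 × 3.662 = 4.56 μm

D(7) = 4.56 μm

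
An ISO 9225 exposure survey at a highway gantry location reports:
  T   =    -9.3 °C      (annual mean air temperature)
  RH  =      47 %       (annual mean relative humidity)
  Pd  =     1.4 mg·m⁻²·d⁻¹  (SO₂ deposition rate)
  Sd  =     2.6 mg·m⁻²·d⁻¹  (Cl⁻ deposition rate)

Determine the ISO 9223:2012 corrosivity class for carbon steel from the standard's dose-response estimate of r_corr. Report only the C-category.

C1

carbon steel: temperature factor f = +0.150·(-19.3) = -2.8950
  SO₂ term: 1.77·1.4^0.52·exp(0.02·47-2.8950) = 0.2985
  Sd branch = 0.102·Sd^0.62·e^(0.033·RH+0.04·T) = 0.5997 μm/a
  r_corr = 0.2985 + 0.5997 = 0.8982 μm/a
0.898 μm/a falls in (0, 1.3] for carbon steel → category C1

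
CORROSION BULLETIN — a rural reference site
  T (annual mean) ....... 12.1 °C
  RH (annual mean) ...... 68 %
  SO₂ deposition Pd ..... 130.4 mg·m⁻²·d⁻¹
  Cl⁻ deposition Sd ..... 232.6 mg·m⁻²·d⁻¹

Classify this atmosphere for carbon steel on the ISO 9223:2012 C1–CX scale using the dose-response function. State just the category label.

C5

carbon steel: temperature factor f = -0.054·(2.1) = -0.1134
  SO₂ term: 1.77·130.4^0.52·exp(0.02·68-0.1134) = 77.5
  Cl⁻ term: 0.102·232.6^0.62·exp(0.033·68+0.04·12.1) = 45.78
  r_corr = 77.5 + 45.78 = 123.3 μm/a
Category bounds: 80…200 μm/a bracket r_corr ⇒ C5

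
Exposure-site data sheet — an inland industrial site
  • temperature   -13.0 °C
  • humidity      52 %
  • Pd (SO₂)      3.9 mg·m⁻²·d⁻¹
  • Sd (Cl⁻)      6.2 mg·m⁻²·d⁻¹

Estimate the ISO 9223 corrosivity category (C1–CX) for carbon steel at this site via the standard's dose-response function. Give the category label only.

C2

carbon steel: f(T) = +0.150·(T−10) [T≤10 °C] = -3.4500
  sulphur-dioxide contribution → 0.3226 μm/a
  chloride contribution → 1.045 μm/a
  ⇒ r_corr(carbon steel) = 1.368 μm/a
ISO 9223 Table 2 (carbon steel): 1.3 < 1.37 ≤ 25 μm/a ⇒ C2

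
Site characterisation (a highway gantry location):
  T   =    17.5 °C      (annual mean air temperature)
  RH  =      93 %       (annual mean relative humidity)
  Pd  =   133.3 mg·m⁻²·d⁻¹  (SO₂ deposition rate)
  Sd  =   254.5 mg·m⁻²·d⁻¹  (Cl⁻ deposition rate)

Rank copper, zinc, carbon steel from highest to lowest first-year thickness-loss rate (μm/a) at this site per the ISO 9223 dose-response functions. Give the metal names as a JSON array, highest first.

copper: temperature factor f = -0.080·(7.5) = -0.6000
  sulphur-dioxide contribution → 2.507 μm/a
  chloride contribution → 3.067 μm/a
  total first-year rate 5.574 μm/a
zinc: f(T) = -0.071·(T−10) [T>10 °C] = -0.5325
  sulphur-dioxide contribution → 4.701 μm/a
  chloride contribution → 3.832 μm/a
  total first-year rate 8.533 μm/a
carbon steel: temperature factor f = -0.054·(7.5) = -0.4050
  sulphur-dioxide contribution → 96.56 μm/a
  chloride contribution → 137.1 μm/a
  total first-year rate 233.6 μm/a
Ordering by μm/a: carbon steel (234) > zinc (8.53) > copper (5.57)

["carbon steel", "zinc", "copper"]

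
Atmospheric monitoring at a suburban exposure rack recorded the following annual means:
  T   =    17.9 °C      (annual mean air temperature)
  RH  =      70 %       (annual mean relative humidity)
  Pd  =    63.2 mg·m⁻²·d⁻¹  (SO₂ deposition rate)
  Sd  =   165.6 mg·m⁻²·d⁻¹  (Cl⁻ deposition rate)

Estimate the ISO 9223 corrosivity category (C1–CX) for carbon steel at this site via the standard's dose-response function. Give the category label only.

carbon steel: temperature factor f = -0.054·(7.9) = -0.4266
  Pd branch = 1.77·Pd^0.52·e^(0.02·RH+f) = 40.47 μm/a
  Sd branch = 0.102·Sd^0.62·e^(0.033·RH+0.04·T) = 49.96 μm/a
  r_corr = 40.47 + 49.96 = 90.42 μm/a
ISO 9223 Table 2 (carbon steel): 80 < 90.4 ≤ 200 μm/a ⇒ C5

C5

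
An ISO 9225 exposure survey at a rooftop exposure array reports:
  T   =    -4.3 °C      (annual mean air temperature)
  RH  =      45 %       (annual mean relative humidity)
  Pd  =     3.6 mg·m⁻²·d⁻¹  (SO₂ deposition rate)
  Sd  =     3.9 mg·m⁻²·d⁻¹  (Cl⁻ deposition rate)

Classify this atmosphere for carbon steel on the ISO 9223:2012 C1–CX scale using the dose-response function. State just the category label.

carbon steel: T≤10 °C ⇒ hinge +0.150·(-4.3−10) = -2.1450
  sulphur-dioxide contribution → 0.9921 μm/a
  chloride contribution → 0.8816 μm/a
  total first-year rate 1.874 μm/a
Category bounds: 1.3…25 μm/a bracket r_corr ⇒ C2

C2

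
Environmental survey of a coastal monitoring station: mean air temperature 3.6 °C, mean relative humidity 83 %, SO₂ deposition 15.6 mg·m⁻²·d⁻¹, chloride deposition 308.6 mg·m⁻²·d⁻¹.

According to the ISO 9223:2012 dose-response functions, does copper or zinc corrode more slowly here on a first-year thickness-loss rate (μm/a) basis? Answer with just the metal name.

copper

copper: temperature factor f = +0.126·(-6.4) = -0.8064
  sulphur-dioxide contribution → 0.6472 μm/a
  chloride contribution → 1.141 μm/a
  ⇒ r_corr(copper) = 1.788 μm/a
zinc: temperature factor f = +0.038·(-6.4) = -0.2432
  sulphur-dioxide contribution → 1.542 μm/a
  chloride contribution → 1.211 μm/a
  ⇒ r_corr(zinc) = 2.753 μm/a
Ordering by μm/a: zinc (2.75) > copper (1.79)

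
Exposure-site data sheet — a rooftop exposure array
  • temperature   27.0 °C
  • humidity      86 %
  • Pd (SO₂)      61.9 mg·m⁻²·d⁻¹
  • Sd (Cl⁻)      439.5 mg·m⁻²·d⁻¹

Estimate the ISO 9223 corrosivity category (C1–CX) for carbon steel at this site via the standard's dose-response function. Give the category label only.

CX

carbon steel: temperature factor f = -0.054·(17.0) = -0.9180
  SO₂ term: 1.77·61.9^0.52·exp(0.02·86-0.9180) = 33.73
  Cl⁻ term: 0.102·439.5^0.62·exp(0.033·86+0.04·27.0) = 223.3
  r_corr = 33.73 + 223.3 = 257 μm/a
ISO 9223 Table 2 (carbon steel): 200 < 257 ≤ 700 μm/a ⇒ CX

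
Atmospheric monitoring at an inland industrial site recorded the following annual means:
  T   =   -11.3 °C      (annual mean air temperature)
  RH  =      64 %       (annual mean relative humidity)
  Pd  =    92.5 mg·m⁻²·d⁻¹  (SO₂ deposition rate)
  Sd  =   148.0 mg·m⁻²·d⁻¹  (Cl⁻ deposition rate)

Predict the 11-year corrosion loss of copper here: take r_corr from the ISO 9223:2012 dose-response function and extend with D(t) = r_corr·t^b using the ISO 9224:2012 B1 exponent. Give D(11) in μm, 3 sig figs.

D(11) = 1.38 μm

copper: temperature factor f = +0.126·(-21.3) = -2.6838
  SO₂ term: 0.0053·92.5^0.26·exp(0.059·64-2.6838) = 0.05126
  Cl⁻ term: 0.01025·148.0^0.27·exp(0.036·64+0.049·-11.3) = 0.2274
  r_corr = 0.05126 + 0.2274 = 0.2787 μm/a
Long-term exponent b (ISO 9224 Table 2, B1) = 0.667
  D(11) = 0.2787 × 11^0.667 = 0.2787 × 4.95 = 1.38 μm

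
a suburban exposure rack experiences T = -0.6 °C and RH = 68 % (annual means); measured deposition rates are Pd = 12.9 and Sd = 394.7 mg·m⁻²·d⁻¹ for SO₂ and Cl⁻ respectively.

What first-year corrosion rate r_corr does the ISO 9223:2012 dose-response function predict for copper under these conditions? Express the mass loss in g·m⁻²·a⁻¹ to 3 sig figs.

r_corr = 6.52 g·m⁻²·a⁻¹

copper: f(T) = +0.126·(T−10) [T≤10 °C] = -1.3356
  Pd branch = 0.0053·Pd^0.26·e^(0.059·RH+f) = 0.1498 μm/a
  Sd branch = 0.01025·Sd^0.27·e^(0.036·RH+0.049·T) = 0.5782 μm/a
  r_corr = 0.1498 + 0.5782 = 0.728 μm/a
Convert to mass loss: 0.728 μm/a × 8.96 g/cm³ = 6.523 g·m⁻²·a⁻¹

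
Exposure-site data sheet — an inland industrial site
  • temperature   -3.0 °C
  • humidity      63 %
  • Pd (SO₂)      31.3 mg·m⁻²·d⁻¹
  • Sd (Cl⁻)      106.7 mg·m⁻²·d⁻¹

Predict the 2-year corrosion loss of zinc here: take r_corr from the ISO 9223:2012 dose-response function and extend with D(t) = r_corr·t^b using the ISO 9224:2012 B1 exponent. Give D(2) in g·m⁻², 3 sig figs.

zinc: temperature factor f = +0.038·(-13.0) = -0.4940
  sulphur-dioxide contribution → 0.6496 μm/a
  chloride contribution → 0.3215 μm/a
  total first-year rate 0.9712 μm/a
ISO 9224: D(t) = r_corr · t^b with b = 0.813 (zinc, B1)
  D(2) = 0.9712 × 2^0.813 = 0.9712 × 1.757 = 1.706 μm
  Mass loss = 1.706 μm × 7.14 g/cm³ = 12.18 g·m⁻²

D(2) = 12.2 g·m⁻²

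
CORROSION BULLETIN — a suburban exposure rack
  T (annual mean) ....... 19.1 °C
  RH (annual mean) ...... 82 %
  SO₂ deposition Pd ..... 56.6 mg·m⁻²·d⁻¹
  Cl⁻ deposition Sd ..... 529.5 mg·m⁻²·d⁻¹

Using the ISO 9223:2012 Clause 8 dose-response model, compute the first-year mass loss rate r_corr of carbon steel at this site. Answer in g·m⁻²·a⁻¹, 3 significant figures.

carbon steel: temperature factor f = -0.054·(9.1) = -0.4914
  Pd branch = 1.77·Pd^0.52·e^(0.02·RH+f) = 45.53 μm/a
  Sd branch = 0.102·Sd^0.62·e^(0.033·RH+0.04·T) = 160.1 μm/a
  sum: 45.53 + 160.1 → r_corr = 205.6 μm/a
Convert to mass loss: 205.6 μm/a × 7.85 g/cm³ = 1614 g·m⁻²·a⁻¹

r_corr = 1.61e+03 g·m⁻²·a⁻¹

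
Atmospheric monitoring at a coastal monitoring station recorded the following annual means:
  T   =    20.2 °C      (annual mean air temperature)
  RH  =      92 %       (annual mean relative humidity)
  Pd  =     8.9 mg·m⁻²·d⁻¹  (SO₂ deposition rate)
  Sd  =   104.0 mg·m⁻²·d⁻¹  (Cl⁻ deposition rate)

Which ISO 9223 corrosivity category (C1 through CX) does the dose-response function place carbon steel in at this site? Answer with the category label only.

C5

carbon steel: f(T) = -0.054·(T−10) [T>10 °C] = -0.5508
  SO₂ term: 1.77·8.9^0.52·exp(0.02·92-0.5508) = 20.02
  Cl⁻ term: 0.102·104.0^0.62·exp(0.033·92+0.04·20.2) = 84.84
  sum: 20.02 + 84.84 → r_corr = 104.9 μm/a
105 μm/a falls in (80, 200] for carbon steel → category C5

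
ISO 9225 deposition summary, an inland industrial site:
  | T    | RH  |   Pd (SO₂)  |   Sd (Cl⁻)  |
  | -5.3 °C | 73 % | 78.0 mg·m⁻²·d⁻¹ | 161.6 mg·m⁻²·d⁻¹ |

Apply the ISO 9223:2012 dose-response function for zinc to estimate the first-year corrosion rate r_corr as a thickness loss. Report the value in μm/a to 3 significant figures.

r_corr = 1.77 μm/a

zinc: temperature factor f = +0.038·(-15.3) = -0.5814
  sulphur-dioxide contribution → 1.409 μm/a
  chloride contribution → 0.3629 μm/a
  ⇒ r_corr(zinc) = 1.772 μm/a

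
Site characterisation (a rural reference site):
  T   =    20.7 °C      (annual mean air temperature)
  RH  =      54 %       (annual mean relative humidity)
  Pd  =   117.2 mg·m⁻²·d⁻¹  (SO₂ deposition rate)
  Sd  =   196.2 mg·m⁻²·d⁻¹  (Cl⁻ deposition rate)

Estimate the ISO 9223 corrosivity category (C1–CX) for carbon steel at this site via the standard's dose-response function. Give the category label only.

C4

carbon steel: temperature factor f = -0.054·(10.7) = -0.5778
  Pd branch = 1.77·Pd^0.52·e^(0.02·RH+f) = 34.83 μm/a
  Cl⁻ term: 0.102·196.2^0.62·exp(0.033·54+0.04·20.7) = 36.61
  r_corr = 34.83 + 36.61 = 71.44 μm/a
71.4 μm/a falls in (50, 80] for carbon steel → category C4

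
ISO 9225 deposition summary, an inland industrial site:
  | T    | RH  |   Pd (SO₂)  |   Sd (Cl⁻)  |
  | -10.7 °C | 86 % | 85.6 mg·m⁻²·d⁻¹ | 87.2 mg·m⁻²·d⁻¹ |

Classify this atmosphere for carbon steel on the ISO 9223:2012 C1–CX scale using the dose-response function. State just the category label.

carbon steel: temperature factor f = +0.150·(-20.7) = -3.1050
  SO₂ term: 1.77·85.6^0.52·exp(0.02·86-3.1050) = 4.481
  Cl⁻ term: 0.102·87.2^0.62·exp(0.033·86+0.04·-10.7) = 18.13
  sum: 4.481 + 18.13 → r_corr = 22.61 μm/a
Category bounds: 1.3…25 μm/a bracket r_corr ⇒ C2

C2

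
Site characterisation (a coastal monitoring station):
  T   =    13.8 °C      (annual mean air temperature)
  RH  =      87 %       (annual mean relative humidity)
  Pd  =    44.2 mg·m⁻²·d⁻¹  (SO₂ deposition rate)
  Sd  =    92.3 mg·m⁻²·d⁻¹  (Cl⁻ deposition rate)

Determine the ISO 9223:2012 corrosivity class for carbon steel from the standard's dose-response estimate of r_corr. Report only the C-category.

C5

carbon steel: f(T) = -0.054·(T−10) [T>10 °C] = -0.2052
  Pd branch = 1.77·Pd^0.52·e^(0.02·RH+f) = 58.9 μm/a
  Cl⁻ term: 0.102·92.3^0.62·exp(0.033·87+0.04·13.8) = 51.71
  r_corr = 58.9 + 51.71 = 110.6 μm/a
Category bounds: 80…200 μm/a bracket r_corr ⇒ C5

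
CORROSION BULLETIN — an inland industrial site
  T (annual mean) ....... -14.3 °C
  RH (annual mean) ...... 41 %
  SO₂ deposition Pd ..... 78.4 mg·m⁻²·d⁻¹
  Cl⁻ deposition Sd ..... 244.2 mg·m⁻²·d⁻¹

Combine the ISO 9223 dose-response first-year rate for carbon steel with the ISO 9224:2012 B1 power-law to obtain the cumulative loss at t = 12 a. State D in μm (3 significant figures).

D(12) = 28.4 μm

carbon steel: f(T) = +0.150·(T−10) [T≤10 °C] = -3.6450
  SO₂ term: 1.77·78.4^0.52·exp(0.02·41-3.6450) = 1.014
  Cl⁻ term: 0.102·244.2^0.62·exp(0.033·41+0.04·-14.3) = 6.733
  r_corr = 1.014 + 6.733 = 7.747 μm/a
Power-law: D(12) = r_corr · 12^0.523
  D(12) = 7.747 × 12^0.523 = 7.747 × 3.668 = 28.41 μm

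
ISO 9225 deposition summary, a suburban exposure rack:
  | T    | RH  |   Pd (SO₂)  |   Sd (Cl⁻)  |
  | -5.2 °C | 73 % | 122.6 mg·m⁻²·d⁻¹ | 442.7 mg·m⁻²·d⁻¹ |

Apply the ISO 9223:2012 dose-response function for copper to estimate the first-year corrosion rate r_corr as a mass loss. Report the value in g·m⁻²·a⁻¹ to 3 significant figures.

copper: f(T) = +0.126·(T−10) [T≤10 °C] = -1.9152
  sulphur-dioxide contribution → 0.2023 μm/a
  chloride contribution → 0.57 μm/a
  ⇒ r_corr(copper) = 0.7723 μm/a
Convert to mass loss: 0.7723 μm/a × 8.96 g/cm³ = 6.92 g·m⁻²·a⁻¹

r_corr = 6.92 g·m⁻²·a⁻¹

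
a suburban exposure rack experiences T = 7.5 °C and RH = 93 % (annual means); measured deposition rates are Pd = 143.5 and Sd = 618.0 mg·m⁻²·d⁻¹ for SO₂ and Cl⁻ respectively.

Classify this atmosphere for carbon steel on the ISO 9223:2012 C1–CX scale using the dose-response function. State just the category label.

carbon steel: T≤10 °C ⇒ hinge +0.150·(7.5−10) = -0.3750
  Pd branch = 1.77·Pd^0.52·e^(0.02·RH+f) = 103.4 μm/a
  Sd branch = 0.102·Sd^0.62·e^(0.033·RH+0.04·T) = 159.3 μm/a
  sum: 103.4 + 159.3 → r_corr = 262.7 μm/a
ISO 9223 Table 2 (carbon steel): 200 < 263 ≤ 700 μm/a ⇒ CX

CX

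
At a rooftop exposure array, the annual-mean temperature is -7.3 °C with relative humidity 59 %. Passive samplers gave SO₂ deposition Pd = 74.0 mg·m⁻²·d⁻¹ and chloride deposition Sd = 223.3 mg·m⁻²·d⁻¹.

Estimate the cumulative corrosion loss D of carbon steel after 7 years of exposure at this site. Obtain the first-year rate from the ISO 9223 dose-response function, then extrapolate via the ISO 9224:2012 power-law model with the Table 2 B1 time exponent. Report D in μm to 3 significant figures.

D(7) = 53.4 μm

carbon steel: f(T) = +0.150·(T−10) [T≤10 °C] = -2.5950
  sulphur-dioxide contribution → 4.031 μm/a
  chloride contribution → 15.26 μm/a
  total first-year rate 19.3 μm/a
ISO 9224: D(t) = r_corr · t^b with b = 0.523 (carbon steel, B1)
  D(7) = 19.3 × 7^0.523 = 19.3 × 2.767 = 53.39 μm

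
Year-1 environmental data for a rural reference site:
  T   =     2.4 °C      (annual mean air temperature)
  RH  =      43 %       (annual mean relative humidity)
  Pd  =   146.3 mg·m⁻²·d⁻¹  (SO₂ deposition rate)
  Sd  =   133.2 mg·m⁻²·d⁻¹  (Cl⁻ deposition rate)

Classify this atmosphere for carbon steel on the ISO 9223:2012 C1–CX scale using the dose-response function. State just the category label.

carbon steel: temperature factor f = +0.150·(-7.6) = -1.1400
  Pd branch = 1.77·Pd^0.52·e^(0.02·RH+f) = 17.88 μm/a
  Cl⁻ term: 0.102·133.2^0.62·exp(0.033·43+0.04·2.4) = 9.633
  sum: 17.88 + 9.633 → r_corr = 27.51 μm/a
Category bounds: 25…50 μm/a bracket r_corr ⇒ C3

C3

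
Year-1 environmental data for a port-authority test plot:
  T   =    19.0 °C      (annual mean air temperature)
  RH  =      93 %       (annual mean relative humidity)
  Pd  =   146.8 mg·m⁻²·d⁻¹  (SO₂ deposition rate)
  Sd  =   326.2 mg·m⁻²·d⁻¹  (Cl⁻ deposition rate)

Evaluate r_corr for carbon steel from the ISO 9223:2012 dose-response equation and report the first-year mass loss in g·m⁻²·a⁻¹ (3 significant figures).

r_corr = 2.07e+03 g·m⁻²·a⁻¹

carbon steel: f(T) = -0.054·(T−10) [T>10 °C] = -0.4860
  Pd branch = 1.77·Pd^0.52·e^(0.02·RH+f) = 93.62 μm/a
  Cl⁻ term: 0.102·326.2^0.62·exp(0.033·93+0.04·19.0) = 169.8
  r_corr = 93.62 + 169.8 = 263.4 μm/a
Convert to mass loss: 263.4 μm/a × 7.85 g/cm³ = 2068 g·m⁻²·a⁻¹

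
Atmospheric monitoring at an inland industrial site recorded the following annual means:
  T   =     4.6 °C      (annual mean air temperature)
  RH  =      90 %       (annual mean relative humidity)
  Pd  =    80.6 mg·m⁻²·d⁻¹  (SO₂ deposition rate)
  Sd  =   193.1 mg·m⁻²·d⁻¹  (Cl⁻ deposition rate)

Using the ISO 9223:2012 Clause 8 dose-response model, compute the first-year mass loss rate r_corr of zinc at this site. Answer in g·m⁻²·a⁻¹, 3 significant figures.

zinc: T≤10 °C ⇒ hinge +0.038·(4.6−10) = -0.2052
  sulphur-dioxide contribution → 4.552 μm/a
  chloride contribution → 1.068 μm/a
  ⇒ r_corr(zinc) = 5.62 μm/a
Convert to mass loss: 5.62 μm/a × 7.14 g/cm³ = 40.13 g·m⁻²·a⁻¹

r_corr = 40.1 g·m⁻²·a⁻¹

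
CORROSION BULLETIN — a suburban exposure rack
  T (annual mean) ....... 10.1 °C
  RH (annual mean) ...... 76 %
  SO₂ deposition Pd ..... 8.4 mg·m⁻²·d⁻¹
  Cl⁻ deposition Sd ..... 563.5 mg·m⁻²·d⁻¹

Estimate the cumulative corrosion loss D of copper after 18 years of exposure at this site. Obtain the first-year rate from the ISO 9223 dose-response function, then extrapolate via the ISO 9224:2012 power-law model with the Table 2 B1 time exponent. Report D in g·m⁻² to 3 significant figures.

copper: T>10 °C ⇒ hinge -0.080·(10.1−10) = -0.0080
  sulphur-dioxide contribution → 0.81 μm/a
  chloride contribution → 1.434 μm/a
  total first-year rate 2.244 μm/a
Long-term exponent b (ISO 9224 Table 2, B1) = 0.667
  D(18) = 2.244 × 18^0.667 = 2.244 × 6.875 = 15.43 μm
  Mass loss = 15.43 μm × 8.96 g/cm³ = 138.2 g·m⁻²

D(18) = 138 g·m⁻²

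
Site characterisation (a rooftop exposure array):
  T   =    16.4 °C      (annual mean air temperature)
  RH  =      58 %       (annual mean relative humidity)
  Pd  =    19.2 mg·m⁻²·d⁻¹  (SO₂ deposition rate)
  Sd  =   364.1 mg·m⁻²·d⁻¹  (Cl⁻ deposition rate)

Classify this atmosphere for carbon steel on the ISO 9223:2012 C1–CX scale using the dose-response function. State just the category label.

C4

carbon steel: temperature factor f = -0.054·(6.4) = -0.3456
  Pd branch = 1.77·Pd^0.52·e^(0.02·RH+f) = 18.58 μm/a
  Sd branch = 0.102·Sd^0.62·e^(0.033·RH+0.04·T) = 51.61 μm/a
  r_corr = 18.58 + 51.61 = 70.18 μm/a
ISO 9223 Table 2 (carbon steel): 50 < 70.2 ≤ 80 μm/a ⇒ C4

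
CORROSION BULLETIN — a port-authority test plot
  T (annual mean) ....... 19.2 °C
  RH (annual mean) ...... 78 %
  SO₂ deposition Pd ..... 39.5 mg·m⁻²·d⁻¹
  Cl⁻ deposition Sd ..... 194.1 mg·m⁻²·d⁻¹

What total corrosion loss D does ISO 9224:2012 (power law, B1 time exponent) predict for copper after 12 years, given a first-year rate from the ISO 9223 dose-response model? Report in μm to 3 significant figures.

D(12) = 12.9 μm

copper: f(T) = -0.080·(T−10) [T>10 °C] = -0.7360
  SO₂ term: 0.0053·39.5^0.26·exp(0.059·78-0.7360) = 0.6582
  Cl⁻ term: 0.01025·194.1^0.27·exp(0.036·78+0.049·19.2) = 1.805
  r_corr = 0.6582 + 1.805 = 2.464 μm/a
ISO 9224: D(t) = r_corr · t^b with b = 0.667 (copper, B1)
  D(12) = 2.464 × 12^0.667 = 2.464 × 5.246 = 12.92 μm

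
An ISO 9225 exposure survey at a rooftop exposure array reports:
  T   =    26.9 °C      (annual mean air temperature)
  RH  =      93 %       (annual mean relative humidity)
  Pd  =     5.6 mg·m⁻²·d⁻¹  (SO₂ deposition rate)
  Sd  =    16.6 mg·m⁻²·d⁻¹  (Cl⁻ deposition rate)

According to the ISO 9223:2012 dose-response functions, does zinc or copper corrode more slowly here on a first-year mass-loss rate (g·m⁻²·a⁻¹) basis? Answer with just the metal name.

zinc: T>10 °C ⇒ hinge -0.071·(26.9−10) = -1.1999
  sulphur-dioxide contribution → 0.5979 μm/a
  chloride contribution → 1.797 μm/a
  total first-year rate 2.395 μm/a
  mass loss = 2.395 μm/a × 7.14 g/cm³ = 17.1 g·m⁻²·a⁻¹
copper: f(T) = -0.080·(T−10) [T>10 °C] = -1.3520
  sulphur-dioxide contribution → 0.5183 μm/a
  chloride contribution → 2.326 μm/a
  total first-year rate 2.844 μm/a
  mass loss = 2.844 μm/a × 8.96 g/cm³ = 25.49 g·m⁻²·a⁻¹
Ordering by g·m⁻²·a⁻¹: copper (25.5) > zinc (17.1)

zinc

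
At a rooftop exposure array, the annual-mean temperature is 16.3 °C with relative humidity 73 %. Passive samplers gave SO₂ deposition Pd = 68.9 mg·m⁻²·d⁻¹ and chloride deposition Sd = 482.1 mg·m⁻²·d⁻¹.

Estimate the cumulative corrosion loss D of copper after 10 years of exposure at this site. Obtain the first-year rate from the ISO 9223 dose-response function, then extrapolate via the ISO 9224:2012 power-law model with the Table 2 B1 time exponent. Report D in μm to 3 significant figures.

copper: f(T) = -0.080·(T−10) [T>10 °C] = -0.5040
  Pd branch = 0.0053·Pd^0.26·e^(0.059·RH+f) = 0.7142 μm/a
  Sd branch = 0.01025·Sd^0.27·e^(0.036·RH+0.049·T) = 1.673 μm/a
  r_corr = 0.7142 + 1.673 = 2.387 μm/a
Long-term exponent b (ISO 9224 Table 2, B1) = 0.667
  D(10) = 2.387 × 10^0.667 = 2.387 × 4.645 = 11.09 μm

D(10) = 11.1 μm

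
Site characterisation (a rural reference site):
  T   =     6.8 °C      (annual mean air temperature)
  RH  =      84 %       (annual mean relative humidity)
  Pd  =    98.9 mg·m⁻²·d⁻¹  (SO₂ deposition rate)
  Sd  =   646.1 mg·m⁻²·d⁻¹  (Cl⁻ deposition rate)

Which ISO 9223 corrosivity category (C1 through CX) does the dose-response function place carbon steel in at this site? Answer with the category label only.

C5

carbon steel: temperature factor f = +0.150·(-3.2) = -0.4800
  Pd branch = 1.77·Pd^0.52·e^(0.02·RH+f) = 64.07 μm/a
  Sd branch = 0.102·Sd^0.62·e^(0.033·RH+0.04·T) = 118.3 μm/a
  r_corr = 64.07 + 118.3 = 182.4 μm/a
ISO 9223 Table 2 (carbon steel): 80 < 182 ≤ 200 μm/a ⇒ C5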